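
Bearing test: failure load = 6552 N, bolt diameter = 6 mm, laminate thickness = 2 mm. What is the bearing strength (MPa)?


sigma_br = F/(d*h) = 6552/(6*2) = 546.0 MPa

546.0 MPa


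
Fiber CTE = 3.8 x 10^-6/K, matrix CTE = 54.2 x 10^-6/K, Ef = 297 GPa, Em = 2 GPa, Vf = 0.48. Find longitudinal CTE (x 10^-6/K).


E1 = Ef*Vf + Em*(1-Vf) = 143.6
alpha_1 = (alpha_f*Ef*Vf + alpha_m*Em*(1-Vf))/E1 = 4.17 x 10^-6/K

4.17 x 10^-6/K


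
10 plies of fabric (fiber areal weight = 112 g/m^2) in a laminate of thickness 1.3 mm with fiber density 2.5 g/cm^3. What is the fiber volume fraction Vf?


Vf = n * FAW / (rho_f * h * 1000) = 10 * 112 / (2.5 * 1.3 * 1000) = 0.3446

0.3446


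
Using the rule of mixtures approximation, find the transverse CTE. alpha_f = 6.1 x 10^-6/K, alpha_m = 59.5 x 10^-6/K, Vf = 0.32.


alpha_2 = alpha_f*Vf + alpha_m*(1-Vf) = 6.1*0.32 + 59.5*0.68 = 42.4 x 10^-6/K

42.4 x 10^-6/K


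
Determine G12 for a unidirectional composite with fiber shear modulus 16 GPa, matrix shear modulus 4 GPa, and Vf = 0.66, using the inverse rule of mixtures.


1/G12 = Vf/Gf + (1-Vf)/Gm = 0.66/16 + 0.34/4
G12 = 7.92 GPa

7.92 GPa


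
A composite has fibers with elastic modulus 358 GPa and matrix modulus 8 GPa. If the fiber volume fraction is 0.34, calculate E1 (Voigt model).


E1 = Ef*Vf + Em*(1-Vf) = 358*0.34 + 8*0.66 = 127.0 GPa

127.0 GPa


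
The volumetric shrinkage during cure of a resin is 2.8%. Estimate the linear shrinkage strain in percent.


Linear shrinkage ≈ vol_shrink/3 = 2.8/3 = 0.933%

0.933%


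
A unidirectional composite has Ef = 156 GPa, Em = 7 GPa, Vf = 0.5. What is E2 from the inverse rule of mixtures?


1/E2 = Vf/Ef + (1-Vf)/Em = 0.5/156 + 0.5/7
E2 = 13.4 GPa

13.4 GPa


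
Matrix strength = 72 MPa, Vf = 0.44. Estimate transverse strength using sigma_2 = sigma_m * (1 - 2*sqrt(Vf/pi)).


factor = 1 - 2*sqrt(0.44/pi) = 0.2515
sigma_2 = 72 * 0.2515 = 18.11 MPa

18.11 MPa


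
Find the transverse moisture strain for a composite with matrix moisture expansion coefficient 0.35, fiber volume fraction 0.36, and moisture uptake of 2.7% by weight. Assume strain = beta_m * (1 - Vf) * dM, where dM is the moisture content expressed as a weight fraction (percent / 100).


dM = 2.7/100 = 0.027
strain = beta_m * (1-Vf) * dM = 0.35 * 0.64 * 0.027 = 0.006048

0.006048


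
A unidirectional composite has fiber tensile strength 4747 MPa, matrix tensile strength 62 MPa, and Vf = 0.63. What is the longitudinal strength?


sigma_1 = sigma_f*Vf + sigma_m*(1-Vf) = 4747*0.63 + 62*0.37 = 3013.6 MPa

3013.6 MPa


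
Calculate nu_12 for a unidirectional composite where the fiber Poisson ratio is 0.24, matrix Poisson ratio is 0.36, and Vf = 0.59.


nu_12 = nu_f*Vf + nu_m*(1-Vf) = 0.24*0.59 + 0.36*0.41 = 0.2892

0.2892


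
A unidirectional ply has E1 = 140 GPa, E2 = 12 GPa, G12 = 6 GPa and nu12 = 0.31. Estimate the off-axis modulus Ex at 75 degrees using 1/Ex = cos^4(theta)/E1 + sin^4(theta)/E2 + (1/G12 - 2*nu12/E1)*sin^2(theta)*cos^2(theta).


cos^4(75) = 0.004487, sin^4(75) = 0.870513, sin^2(75)*cos^2(75) = 0.0625
1/G12 - 2*nu12/E1 = 1/6 - 2*0.31/140 = 0.162238 GPa^-1
1/Ex = 0.004487/140 + 0.870513/12 + 0.162238*0.0625 = 0.0827147 GPa^-1
Ex = 12.09 GPa

12.09 GPa


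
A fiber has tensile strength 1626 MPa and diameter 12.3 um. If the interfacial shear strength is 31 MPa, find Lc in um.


Lc = sigma_f * d / (2 * tau_i) = 1626 * 12.3 / (2 * 31) = 322.6 um

322.6 um


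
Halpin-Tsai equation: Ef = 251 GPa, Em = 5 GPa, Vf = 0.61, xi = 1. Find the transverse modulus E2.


eta = (Ef/Em - 1)/(Ef/Em + xi) = (50.2 - 1)/(50.2 + 1) = 0.9609
E2 = Em*(1+xi*eta*Vf)/(1-eta*Vf) = 19.16 GPa

19.16 GPa


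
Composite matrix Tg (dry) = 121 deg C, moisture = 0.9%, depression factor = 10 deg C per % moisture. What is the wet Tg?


Tg_wet = Tg_dry - k*moisture = 121 - 10*0.9 = 112.0 deg C

112.0 deg C


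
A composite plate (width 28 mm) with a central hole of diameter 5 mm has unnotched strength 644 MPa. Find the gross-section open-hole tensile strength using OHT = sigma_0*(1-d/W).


OHT = sigma_0*(1-d/W) = 644*(1-5/28) = 529.0 MPa

529.0 MPa


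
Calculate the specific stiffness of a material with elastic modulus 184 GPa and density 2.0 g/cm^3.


Specific stiffness = E/rho = 184/2.0 = 92.0 GPa/(g/cm^3)

92.0 GPa/(g/cm^3)


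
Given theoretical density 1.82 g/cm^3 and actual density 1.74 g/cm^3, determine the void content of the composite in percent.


Void% = (rho_theo - rho_actual)/rho_theo * 100 = (1.82 - 1.74)/1.82 * 100 = 4.4%

4.4%


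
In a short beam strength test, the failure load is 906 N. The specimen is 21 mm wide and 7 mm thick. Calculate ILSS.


ILSS = 3F/(4bh) = 3*906/(4*21*7) = 4.62 MPa

4.62 MPa


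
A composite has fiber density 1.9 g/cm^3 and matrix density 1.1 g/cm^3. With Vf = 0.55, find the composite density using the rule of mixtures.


rho_c = rho_f*Vf + rho_m*(1-Vf) = 1.9*0.55 + 1.1*0.45 = 1.54 g/cm^3

1.54 g/cm^3


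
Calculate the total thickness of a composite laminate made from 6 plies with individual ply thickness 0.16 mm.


h = n * t_ply = 6 * 0.16 = 0.96 mm

0.96 mm


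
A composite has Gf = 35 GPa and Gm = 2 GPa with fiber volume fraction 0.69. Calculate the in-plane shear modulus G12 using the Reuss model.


1/G12 = Vf/Gf + (1-Vf)/Gm = 0.69/35 + 0.31/2
G12 = 5.72 GPa

5.72 GPa


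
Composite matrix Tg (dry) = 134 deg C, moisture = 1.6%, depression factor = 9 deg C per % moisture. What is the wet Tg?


Tg_wet = Tg_dry - k*moisture = 134 - 9*1.6 = 119.6 deg C

119.6 deg C


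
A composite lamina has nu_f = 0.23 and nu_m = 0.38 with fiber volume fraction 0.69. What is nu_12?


nu_12 = nu_f*Vf + nu_m*(1-Vf) = 0.23*0.69 + 0.38*0.31 = 0.2765

0.2765


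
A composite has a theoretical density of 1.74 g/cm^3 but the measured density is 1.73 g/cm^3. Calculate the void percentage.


Void% = (rho_theo - rho_actual)/rho_theo * 100 = (1.74 - 1.73)/1.74 * 100 = 0.57%

0.57%


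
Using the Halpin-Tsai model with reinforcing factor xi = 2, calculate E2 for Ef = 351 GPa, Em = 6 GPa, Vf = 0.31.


eta = (Ef/Em - 1)/(Ef/Em + xi) = (58.5 - 1)/(58.5 + 2) = 0.9504
E2 = Em*(1+xi*eta*Vf)/(1-eta*Vf) = 13.52 GPa

13.52 GPa


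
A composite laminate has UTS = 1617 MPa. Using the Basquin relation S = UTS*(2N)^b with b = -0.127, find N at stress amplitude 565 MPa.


N = 0.5 * (S/UTS)^(1/b) = 0.5 * (565/1617)^(1/-0.127) = 1971.1987 cycles

1971.1987 cycles


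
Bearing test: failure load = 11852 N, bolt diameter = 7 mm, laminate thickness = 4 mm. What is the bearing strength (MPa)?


sigma_br = F/(d*h) = 11852/(7*4) = 423.3 MPa

423.3 MPa


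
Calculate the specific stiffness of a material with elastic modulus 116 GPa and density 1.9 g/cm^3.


Specific stiffness = E/rho = 116/1.9 = 61.1 GPa/(g/cm^3)

61.1 GPa/(g/cm^3)


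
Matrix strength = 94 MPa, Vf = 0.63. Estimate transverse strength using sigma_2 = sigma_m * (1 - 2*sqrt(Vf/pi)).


factor = 1 - 2*sqrt(0.63/pi) = 0.1044
sigma_2 = 94 * 0.1044 = 9.81 MPa

9.81 MPa


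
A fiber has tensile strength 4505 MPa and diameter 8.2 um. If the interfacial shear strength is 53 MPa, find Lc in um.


Lc = sigma_f * d / (2 * tau_i) = 4505 * 8.2 / (2 * 53) = 348.5 um

348.5 um


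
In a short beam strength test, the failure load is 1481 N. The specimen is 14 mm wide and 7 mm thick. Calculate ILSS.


ILSS = 3F/(4bh) = 3*1481/(4*14*7) = 11.33 MPa

11.33 MPa


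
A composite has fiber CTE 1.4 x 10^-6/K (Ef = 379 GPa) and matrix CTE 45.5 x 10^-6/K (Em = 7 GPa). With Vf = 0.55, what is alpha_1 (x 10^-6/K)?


E1 = Ef*Vf + Em*(1-Vf) = 211.6
alpha_1 = (alpha_f*Ef*Vf + alpha_m*Em*(1-Vf))/E1 = 2.06 x 10^-6/K

2.06 x 10^-6/K


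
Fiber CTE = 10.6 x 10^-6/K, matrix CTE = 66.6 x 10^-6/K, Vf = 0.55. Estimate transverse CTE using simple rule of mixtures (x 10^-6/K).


alpha_2 = alpha_f*Vf + alpha_m*(1-Vf) = 10.6*0.55 + 66.6*0.45 = 35.8 x 10^-6/K

35.8 x 10^-6/K


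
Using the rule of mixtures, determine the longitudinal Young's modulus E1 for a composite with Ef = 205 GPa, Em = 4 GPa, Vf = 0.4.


E1 = Ef*Vf + Em*(1-Vf) = 205*0.4 + 4*0.6 = 84.4 GPa

84.4 GPa


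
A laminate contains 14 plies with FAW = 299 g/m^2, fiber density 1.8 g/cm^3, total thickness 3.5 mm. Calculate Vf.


Vf = n * FAW / (rho_f * h * 1000) = 14 * 299 / (1.8 * 3.5 * 1000) = 0.6644

0.6644


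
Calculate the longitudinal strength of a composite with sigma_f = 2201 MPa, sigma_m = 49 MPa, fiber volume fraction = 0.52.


sigma_1 = sigma_f*Vf + sigma_m*(1-Vf) = 2201*0.52 + 49*0.48 = 1168.0 MPa

1168.0 MPa


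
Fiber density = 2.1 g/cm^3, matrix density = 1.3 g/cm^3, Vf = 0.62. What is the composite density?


rho_c = rho_f*Vf + rho_m*(1-Vf) = 2.1*0.62 + 1.3*0.38 = 1.796 g/cm^3

1.796 g/cm^3


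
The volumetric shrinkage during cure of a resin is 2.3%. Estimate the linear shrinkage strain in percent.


Linear shrinkage ≈ vol_shrink/3 = 2.3/3 = 0.767%

0.767%


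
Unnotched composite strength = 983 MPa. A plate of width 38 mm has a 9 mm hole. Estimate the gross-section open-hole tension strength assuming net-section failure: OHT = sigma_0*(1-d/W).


OHT = sigma_0*(1-d/W) = 983*(1-9/38) = 750.2 MPa

750.2 MPa


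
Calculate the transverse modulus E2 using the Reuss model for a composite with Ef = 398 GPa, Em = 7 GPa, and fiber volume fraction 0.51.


1/E2 = Vf/Ef + (1-Vf)/Em = 0.51/398 + 0.49/7
E2 = 14.03 GPa

14.03 GPa


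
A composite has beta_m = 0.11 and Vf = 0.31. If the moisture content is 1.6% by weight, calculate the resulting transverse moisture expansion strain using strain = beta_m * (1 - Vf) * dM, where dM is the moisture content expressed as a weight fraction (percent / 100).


dM = 1.6/100 = 0.016
strain = beta_m * (1-Vf) * dM = 0.11 * 0.69 * 0.016 = 0.0012144

0.0012144


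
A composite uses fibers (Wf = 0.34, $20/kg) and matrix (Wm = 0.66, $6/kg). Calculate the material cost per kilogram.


Cost = cost_f*Wf + cost_m*Wm = 20*0.34 + 6*0.66 = $10.76/kg

$10.76/kg


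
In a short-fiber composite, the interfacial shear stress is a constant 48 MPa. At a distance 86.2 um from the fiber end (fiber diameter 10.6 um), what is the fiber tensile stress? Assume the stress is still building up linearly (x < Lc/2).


Force balance: sigma_f * (pi*d^2/4) = tau * (pi*d) * x  ->  sigma_f = 4 * tau * x / d
sigma_f = 4 * 48 * 86.2 / 10.6 = 1561.4 MPa

1561.4 MPa


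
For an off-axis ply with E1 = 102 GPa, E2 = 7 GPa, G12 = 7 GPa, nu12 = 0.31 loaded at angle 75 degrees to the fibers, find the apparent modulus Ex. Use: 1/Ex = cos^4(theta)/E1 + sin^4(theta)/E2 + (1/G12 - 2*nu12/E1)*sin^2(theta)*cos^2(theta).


cos^4(75) = 0.004487, sin^4(75) = 0.870513, sin^2(75)*cos^2(75) = 0.0625
1/G12 - 2*nu12/E1 = 1/7 - 2*0.31/102 = 0.136779 GPa^-1
1/Ex = 0.004487/102 + 0.870513/7 + 0.136779*0.0625 = 0.1329516 GPa^-1
Ex = 7.52 GPa

7.52 GPa


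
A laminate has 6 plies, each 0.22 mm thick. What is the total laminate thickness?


h = n * t_ply = 6 * 0.22 = 1.32 mm

1.32 mm


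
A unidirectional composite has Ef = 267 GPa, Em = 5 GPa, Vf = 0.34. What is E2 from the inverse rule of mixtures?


1/E2 = Vf/Ef + (1-Vf)/Em = 0.34/267 + 0.66/5
E2 = 7.5 GPa

7.5 GPa


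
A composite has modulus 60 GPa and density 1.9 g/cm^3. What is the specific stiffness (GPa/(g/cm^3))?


Specific stiffness = E/rho = 60/1.9 = 31.6 GPa/(g/cm^3)

31.6 GPa/(g/cm^3)


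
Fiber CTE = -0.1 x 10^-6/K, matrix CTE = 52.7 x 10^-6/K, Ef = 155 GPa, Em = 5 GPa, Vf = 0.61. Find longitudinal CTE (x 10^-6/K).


E1 = Ef*Vf + Em*(1-Vf) = 96.5
alpha_1 = (alpha_f*Ef*Vf + alpha_m*Em*(1-Vf))/E1 = 0.97 x 10^-6/K

0.97 x 10^-6/K


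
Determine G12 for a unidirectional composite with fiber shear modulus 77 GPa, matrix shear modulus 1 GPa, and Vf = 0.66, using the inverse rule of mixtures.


1/G12 = Vf/Gf + (1-Vf)/Gm = 0.66/77 + 0.34/1
G12 = 2.87 GPa

2.87 GPa


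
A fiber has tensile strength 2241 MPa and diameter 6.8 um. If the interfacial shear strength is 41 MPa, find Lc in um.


Lc = sigma_f * d / (2 * tau_i) = 2241 * 6.8 / (2 * 41) = 185.8 um

185.8 um


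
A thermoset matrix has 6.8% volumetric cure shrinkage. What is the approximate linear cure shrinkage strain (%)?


Linear shrinkage ≈ vol_shrink/3 = 6.8/3 = 2.267%

2.267%


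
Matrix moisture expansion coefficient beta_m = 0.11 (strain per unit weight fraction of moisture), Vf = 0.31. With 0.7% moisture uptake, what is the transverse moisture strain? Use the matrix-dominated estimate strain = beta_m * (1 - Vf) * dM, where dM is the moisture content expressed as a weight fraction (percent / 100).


dM = 0.7/100 = 0.007
strain = beta_m * (1-Vf) * dM = 0.11 * 0.69 * 0.007 = 0.0005313

0.0005313


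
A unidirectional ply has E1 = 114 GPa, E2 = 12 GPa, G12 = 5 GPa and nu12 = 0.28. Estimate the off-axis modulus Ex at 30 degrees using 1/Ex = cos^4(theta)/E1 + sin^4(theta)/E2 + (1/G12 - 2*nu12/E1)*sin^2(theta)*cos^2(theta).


cos^4(30) = 0.5625, sin^4(30) = 0.0625, sin^2(30)*cos^2(30) = 0.1875
1/G12 - 2*nu12/E1 = 1/5 - 2*0.28/114 = 0.195088 GPa^-1
1/Ex = 0.5625/114 + 0.0625/12 + 0.195088*0.1875 = 0.0467215 GPa^-1
Ex = 21.4 GPa

21.4 GPa


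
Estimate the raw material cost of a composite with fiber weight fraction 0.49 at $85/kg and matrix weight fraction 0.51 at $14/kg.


Cost = cost_f*Wf + cost_m*Wm = 85*0.49 + 14*0.51 = $48.79/kg

$48.79/kg


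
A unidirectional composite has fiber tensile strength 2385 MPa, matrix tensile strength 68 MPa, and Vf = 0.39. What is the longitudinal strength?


sigma_1 = sigma_f*Vf + sigma_m*(1-Vf) = 2385*0.39 + 68*0.61 = 971.6 MPa

971.6 MPa


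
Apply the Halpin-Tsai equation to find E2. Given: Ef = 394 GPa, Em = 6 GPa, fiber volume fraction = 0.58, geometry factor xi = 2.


eta = (Ef/Em - 1)/(Ef/Em + xi) = (65.6667 - 1)/(65.6667 + 2) = 0.9557
E2 = Em*(1+xi*eta*Vf)/(1-eta*Vf) = 28.38 GPa

28.38 GPa


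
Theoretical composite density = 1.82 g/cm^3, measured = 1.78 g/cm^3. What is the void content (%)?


Void% = (rho_theo - rho_actual)/rho_theo * 100 = (1.82 - 1.78)/1.82 * 100 = 2.2%

2.2%


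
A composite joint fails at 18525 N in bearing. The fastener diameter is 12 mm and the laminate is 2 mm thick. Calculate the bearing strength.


sigma_br = F/(d*h) = 18525/(12*2) = 771.9 MPa

771.9 MPa


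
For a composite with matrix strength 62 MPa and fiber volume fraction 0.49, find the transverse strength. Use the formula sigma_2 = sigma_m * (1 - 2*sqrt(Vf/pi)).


factor = 1 - 2*sqrt(0.49/pi) = 0.2101
sigma_2 = 62 * 0.2101 = 13.03 MPa

13.03 MPa


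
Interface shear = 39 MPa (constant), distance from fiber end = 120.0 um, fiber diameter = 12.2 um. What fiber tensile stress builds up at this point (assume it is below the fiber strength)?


Force balance: sigma_f * (pi*d^2/4) = tau * (pi*d) * x  ->  sigma_f = 4 * tau * x / d
sigma_f = 4 * 39 * 120.0 / 12.2 = 1534.4 MPa

1534.4 MPa


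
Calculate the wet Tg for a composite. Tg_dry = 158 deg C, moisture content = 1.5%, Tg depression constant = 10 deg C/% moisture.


Tg_wet = Tg_dry - k*moisture = 158 - 10*1.5 = 143.0 deg C

143.0 deg C


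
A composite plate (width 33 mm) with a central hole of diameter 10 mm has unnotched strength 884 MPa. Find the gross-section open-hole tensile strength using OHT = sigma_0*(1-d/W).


OHT = sigma_0*(1-d/W) = 884*(1-10/33) = 616.1 MPa

616.1 MPa


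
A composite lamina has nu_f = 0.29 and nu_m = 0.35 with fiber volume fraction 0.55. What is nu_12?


nu_12 = nu_f*Vf + nu_m*(1-Vf) = 0.29*0.55 + 0.35*0.45 = 0.317

0.317


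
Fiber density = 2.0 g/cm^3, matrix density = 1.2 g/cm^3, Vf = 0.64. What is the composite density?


rho_c = rho_f*Vf + rho_m*(1-Vf) = 2.0*0.64 + 1.2*0.36 = 1.712 g/cm^3

1.712 g/cm^3


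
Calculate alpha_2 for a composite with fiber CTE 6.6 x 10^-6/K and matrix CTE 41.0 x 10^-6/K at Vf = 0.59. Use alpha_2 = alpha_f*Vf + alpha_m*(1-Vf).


alpha_2 = alpha_f*Vf + alpha_m*(1-Vf) = 6.6*0.59 + 41.0*0.41 = 20.7 x 10^-6/K

20.7 x 10^-6/K


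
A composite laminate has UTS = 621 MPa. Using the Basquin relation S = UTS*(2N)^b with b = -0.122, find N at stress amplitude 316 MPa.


N = 0.5 * (S/UTS)^(1/b) = 0.5 * (316/621)^(1/-0.122) = 127.0355 cycles

127.0355 cycles


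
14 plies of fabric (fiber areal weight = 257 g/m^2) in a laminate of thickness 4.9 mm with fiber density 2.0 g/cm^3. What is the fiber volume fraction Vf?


Vf = n * FAW / (rho_f * h * 1000) = 14 * 257 / (2.0 * 4.9 * 1000) = 0.3671

0.3671


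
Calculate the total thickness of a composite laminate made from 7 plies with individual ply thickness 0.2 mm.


h = n * t_ply = 7 * 0.2 = 1.4 mm

1.4 mm


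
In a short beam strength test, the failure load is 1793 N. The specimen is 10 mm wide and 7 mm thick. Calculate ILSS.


ILSS = 3F/(4bh) = 3*1793/(4*10*7) = 19.21 MPa

19.21 MPa


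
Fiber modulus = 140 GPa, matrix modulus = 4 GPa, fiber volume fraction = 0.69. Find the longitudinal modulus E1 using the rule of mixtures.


E1 = Ef*Vf + Em*(1-Vf) = 140*0.69 + 4*0.31 = 97.84 GPa

97.84 GPa


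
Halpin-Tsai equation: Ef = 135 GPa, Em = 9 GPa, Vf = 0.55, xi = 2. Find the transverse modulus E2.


eta = (Ef/Em - 1)/(Ef/Em + xi) = (15.0 - 1)/(15.0 + 2) = 0.8235
E2 = Em*(1+xi*eta*Vf)/(1-eta*Vf) = 31.35 GPa

31.35 GPa


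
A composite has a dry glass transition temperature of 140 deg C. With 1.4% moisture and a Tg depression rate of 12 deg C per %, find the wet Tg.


Tg_wet = Tg_dry - k*moisture = 140 - 12*1.4 = 123.2 deg C

123.2 deg C


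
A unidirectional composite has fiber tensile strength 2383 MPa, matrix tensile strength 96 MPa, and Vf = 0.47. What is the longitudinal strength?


sigma_1 = sigma_f*Vf + sigma_m*(1-Vf) = 2383*0.47 + 96*0.53 = 1170.9 MPa

1170.9 MPa


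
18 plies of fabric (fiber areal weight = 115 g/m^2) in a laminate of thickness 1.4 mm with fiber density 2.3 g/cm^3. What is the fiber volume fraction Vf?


Vf = n * FAW / (rho_f * h * 1000) = 18 * 115 / (2.3 * 1.4 * 1000) = 0.6429

0.6429


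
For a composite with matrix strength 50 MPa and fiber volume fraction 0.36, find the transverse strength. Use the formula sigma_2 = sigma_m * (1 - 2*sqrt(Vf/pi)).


factor = 1 - 2*sqrt(0.36/pi) = 0.323
sigma_2 = 50 * 0.323 = 16.15 MPa

16.15 MPa


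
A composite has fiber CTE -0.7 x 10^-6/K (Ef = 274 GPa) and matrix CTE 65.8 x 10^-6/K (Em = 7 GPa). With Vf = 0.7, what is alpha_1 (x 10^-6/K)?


E1 = Ef*Vf + Em*(1-Vf) = 193.9
alpha_1 = (alpha_f*Ef*Vf + alpha_m*Em*(1-Vf))/E1 = 0.02 x 10^-6/K

0.02 x 10^-6/K


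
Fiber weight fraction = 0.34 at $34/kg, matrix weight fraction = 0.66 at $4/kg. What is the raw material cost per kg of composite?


Cost = cost_f*Wf + cost_m*Wm = 34*0.34 + 4*0.66 = $14.2/kg

$14.2/kg


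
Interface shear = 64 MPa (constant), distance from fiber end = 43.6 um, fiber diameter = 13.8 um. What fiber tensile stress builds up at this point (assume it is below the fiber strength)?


Force balance: sigma_f * (pi*d^2/4) = tau * (pi*d) * x  ->  sigma_f = 4 * tau * x / d
sigma_f = 4 * 64 * 43.6 / 13.8 = 808.8 MPa

808.8 MPa


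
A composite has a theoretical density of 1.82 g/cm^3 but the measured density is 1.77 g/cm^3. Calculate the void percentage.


Void% = (rho_theo - rho_actual)/rho_theo * 100 = (1.82 - 1.77)/1.82 * 100 = 2.75%

2.75%


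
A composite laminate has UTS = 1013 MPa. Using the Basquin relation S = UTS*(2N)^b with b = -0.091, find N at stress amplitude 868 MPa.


N = 0.5 * (S/UTS)^(1/b) = 0.5 * (868/1013)^(1/-0.091) = 2.7304 cycles

2.7304 cycles


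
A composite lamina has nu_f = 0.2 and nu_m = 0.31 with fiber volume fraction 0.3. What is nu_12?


nu_12 = nu_f*Vf + nu_m*(1-Vf) = 0.2*0.3 + 0.31*0.7 = 0.277

0.277


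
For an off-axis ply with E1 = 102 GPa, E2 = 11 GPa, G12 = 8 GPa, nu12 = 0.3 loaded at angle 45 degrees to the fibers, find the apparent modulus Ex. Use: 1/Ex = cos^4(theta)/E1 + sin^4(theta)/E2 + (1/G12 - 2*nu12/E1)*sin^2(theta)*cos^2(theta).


cos^4(45) = 0.25, sin^4(45) = 0.25, sin^2(45)*cos^2(45) = 0.25
1/G12 - 2*nu12/E1 = 1/8 - 2*0.3/102 = 0.119118 GPa^-1
1/Ex = 0.25/102 + 0.25/11 + 0.119118*0.25 = 0.0549577 GPa^-1
Ex = 18.2 GPa

18.2 GPa


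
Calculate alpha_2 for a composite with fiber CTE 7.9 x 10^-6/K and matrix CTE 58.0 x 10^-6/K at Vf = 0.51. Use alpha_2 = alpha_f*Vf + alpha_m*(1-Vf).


alpha_2 = alpha_f*Vf + alpha_m*(1-Vf) = 7.9*0.51 + 58.0*0.49 = 32.4 x 10^-6/K

32.4 x 10^-6/K


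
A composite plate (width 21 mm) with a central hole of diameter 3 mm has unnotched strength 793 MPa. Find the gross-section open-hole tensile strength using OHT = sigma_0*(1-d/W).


OHT = sigma_0*(1-d/W) = 793*(1-3/21) = 679.7 MPa

679.7 MPa


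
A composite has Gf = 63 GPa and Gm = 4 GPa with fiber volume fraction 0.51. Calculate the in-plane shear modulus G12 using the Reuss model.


1/G12 = Vf/Gf + (1-Vf)/Gm = 0.51/63 + 0.49/4
G12 = 7.66 GPa

7.66 GPa


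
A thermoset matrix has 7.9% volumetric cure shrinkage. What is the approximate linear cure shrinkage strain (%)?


Linear shrinkage ≈ vol_shrink/3 = 7.9/3 = 2.633%

2.633%


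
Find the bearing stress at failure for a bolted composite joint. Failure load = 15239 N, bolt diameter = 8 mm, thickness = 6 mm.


sigma_br = F/(d*h) = 15239/(8*6) = 317.5 MPa

317.5 MPa


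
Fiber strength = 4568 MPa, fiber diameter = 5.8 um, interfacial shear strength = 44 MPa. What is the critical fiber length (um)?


Lc = sigma_f * d / (2 * tau_i) = 4568 * 5.8 / (2 * 44) = 301.1 um

301.1 um


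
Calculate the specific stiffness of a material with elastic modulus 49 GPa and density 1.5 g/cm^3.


Specific stiffness = E/rho = 49/1.5 = 32.7 GPa/(g/cm^3)

32.7 GPa/(g/cm^3)


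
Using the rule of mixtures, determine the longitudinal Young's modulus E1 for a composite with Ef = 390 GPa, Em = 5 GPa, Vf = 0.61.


E1 = Ef*Vf + Em*(1-Vf) = 390*0.61 + 5*0.39 = 239.85 GPa

239.85 GPa


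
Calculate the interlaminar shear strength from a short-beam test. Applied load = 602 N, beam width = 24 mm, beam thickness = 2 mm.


ILSS = 3F/(4bh) = 3*602/(4*24*2) = 9.41 MPa

9.41 MPa


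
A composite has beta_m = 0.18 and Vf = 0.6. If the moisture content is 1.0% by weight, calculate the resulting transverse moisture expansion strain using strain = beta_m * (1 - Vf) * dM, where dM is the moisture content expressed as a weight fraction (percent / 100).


dM = 1.0/100 = 0.01
strain = beta_m * (1-Vf) * dM = 0.18 * 0.4 * 0.01 = 0.00072

0.00072


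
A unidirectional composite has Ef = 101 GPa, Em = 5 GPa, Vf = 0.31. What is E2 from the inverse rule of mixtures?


1/E2 = Vf/Ef + (1-Vf)/Em = 0.31/101 + 0.69/5
E2 = 7.09 GPa

7.09 GPa


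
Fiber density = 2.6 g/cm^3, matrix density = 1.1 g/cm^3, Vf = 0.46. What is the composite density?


rho_c = rho_f*Vf + rho_m*(1-Vf) = 2.6*0.46 + 1.1*0.54 = 1.79 g/cm^3

1.79 g/cm^3


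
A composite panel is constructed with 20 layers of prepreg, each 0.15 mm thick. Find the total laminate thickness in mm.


h = n * t_ply = 20 * 0.15 = 3.0 mm

3.0 mm


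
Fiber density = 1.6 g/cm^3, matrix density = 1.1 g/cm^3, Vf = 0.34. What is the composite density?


rho_c = rho_f*Vf + rho_m*(1-Vf) = 1.6*0.34 + 1.1*0.66 = 1.27 g/cm^3

1.27 g/cm^3


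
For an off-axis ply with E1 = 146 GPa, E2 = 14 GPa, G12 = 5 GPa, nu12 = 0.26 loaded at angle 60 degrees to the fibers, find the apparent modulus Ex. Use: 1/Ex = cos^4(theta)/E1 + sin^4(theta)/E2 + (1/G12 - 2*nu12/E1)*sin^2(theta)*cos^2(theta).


cos^4(60) = 0.0625, sin^4(60) = 0.5625, sin^2(60)*cos^2(60) = 0.1875
1/G12 - 2*nu12/E1 = 1/5 - 2*0.26/146 = 0.196438 GPa^-1
1/Ex = 0.0625/146 + 0.5625/14 + 0.196438*0.1875 = 0.0774388 GPa^-1
Ex = 12.91 GPa

12.91 GPa


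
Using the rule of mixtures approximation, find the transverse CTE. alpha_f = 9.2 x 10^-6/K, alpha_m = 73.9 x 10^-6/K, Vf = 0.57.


alpha_2 = alpha_f*Vf + alpha_m*(1-Vf) = 9.2*0.57 + 73.9*0.43 = 37.0 x 10^-6/K

37.0 x 10^-6/K


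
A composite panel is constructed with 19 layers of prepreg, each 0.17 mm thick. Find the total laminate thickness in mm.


h = n * t_ply = 19 * 0.17 = 3.23 mm

3.23 mm


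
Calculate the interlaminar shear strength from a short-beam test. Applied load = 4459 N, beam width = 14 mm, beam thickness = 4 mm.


ILSS = 3F/(4bh) = 3*4459/(4*14*4) = 59.72 MPa

59.72 MPa


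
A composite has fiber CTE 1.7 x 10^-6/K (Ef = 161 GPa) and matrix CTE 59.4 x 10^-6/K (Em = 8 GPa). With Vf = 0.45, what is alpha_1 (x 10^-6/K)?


E1 = Ef*Vf + Em*(1-Vf) = 76.85
alpha_1 = (alpha_f*Ef*Vf + alpha_m*Em*(1-Vf))/E1 = 5.0 x 10^-6/K

5.0 x 10^-6/K


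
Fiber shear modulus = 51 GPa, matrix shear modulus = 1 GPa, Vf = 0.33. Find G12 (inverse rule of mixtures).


1/G12 = Vf/Gf + (1-Vf)/Gm = 0.33/51 + 0.67/1
G12 = 1.48 GPa

1.48 GPa


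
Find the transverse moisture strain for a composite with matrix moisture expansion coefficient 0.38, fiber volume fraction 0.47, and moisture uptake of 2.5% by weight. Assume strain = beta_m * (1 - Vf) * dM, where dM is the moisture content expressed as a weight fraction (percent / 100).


dM = 2.5/100 = 0.025
strain = beta_m * (1-Vf) * dM = 0.38 * 0.53 * 0.025 = 0.005035

0.005035


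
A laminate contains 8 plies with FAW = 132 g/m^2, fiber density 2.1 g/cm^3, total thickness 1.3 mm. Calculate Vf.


Vf = n * FAW / (rho_f * h * 1000) = 8 * 132 / (2.1 * 1.3 * 1000) = 0.3868

0.3868


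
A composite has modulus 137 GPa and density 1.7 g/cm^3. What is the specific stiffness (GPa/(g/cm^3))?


Specific stiffness = E/rho = 137/1.7 = 80.6 GPa/(g/cm^3)

80.6 GPa/(g/cm^3)


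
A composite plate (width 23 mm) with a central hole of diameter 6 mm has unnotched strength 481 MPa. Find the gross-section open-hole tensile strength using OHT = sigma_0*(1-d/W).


OHT = sigma_0*(1-d/W) = 481*(1-6/23) = 355.5 MPa

355.5 MPa


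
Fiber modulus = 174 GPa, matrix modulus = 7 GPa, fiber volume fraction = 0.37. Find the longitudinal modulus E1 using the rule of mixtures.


E1 = Ef*Vf + Em*(1-Vf) = 174*0.37 + 7*0.63 = 68.79 GPa

68.79 GPa


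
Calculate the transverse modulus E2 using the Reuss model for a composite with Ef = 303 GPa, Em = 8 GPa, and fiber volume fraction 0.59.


1/E2 = Vf/Ef + (1-Vf)/Em = 0.59/303 + 0.41/8
E2 = 18.8 GPa

18.8 GPa


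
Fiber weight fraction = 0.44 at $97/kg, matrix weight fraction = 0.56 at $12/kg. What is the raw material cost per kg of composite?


Cost = cost_f*Wf + cost_m*Wm = 97*0.44 + 12*0.56 = $49.4/kg

$49.4/kg


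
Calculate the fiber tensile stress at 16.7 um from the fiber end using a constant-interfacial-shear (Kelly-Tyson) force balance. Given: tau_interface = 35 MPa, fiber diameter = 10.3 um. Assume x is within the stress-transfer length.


Force balance: sigma_f * (pi*d^2/4) = tau * (pi*d) * x  ->  sigma_f = 4 * tau * x / d
sigma_f = 4 * 35 * 16.7 / 10.3 = 227.0 MPa

227.0 MPa


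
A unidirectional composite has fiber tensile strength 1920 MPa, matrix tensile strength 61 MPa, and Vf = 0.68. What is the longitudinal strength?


sigma_1 = sigma_f*Vf + sigma_m*(1-Vf) = 1920*0.68 + 61*0.32 = 1325.1 MPa

1325.1 MPa


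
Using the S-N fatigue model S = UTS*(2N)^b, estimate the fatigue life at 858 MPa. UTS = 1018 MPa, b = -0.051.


N = 0.5 * (S/UTS)^(1/b) = 0.5 * (858/1018)^(1/-0.051) = 14.2908 cycles

14.2908 cycles


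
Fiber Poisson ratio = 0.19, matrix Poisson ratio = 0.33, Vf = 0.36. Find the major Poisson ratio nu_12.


nu_12 = nu_f*Vf + nu_m*(1-Vf) = 0.19*0.36 + 0.33*0.64 = 0.2796

0.2796


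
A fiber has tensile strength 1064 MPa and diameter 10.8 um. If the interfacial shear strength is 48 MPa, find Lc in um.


Lc = sigma_f * d / (2 * tau_i) = 1064 * 10.8 / (2 * 48) = 119.7 um

119.7 um


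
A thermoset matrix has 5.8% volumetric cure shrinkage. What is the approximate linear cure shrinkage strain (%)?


Linear shrinkage ≈ vol_shrink/3 = 5.8/3 = 1.933%

1.933%


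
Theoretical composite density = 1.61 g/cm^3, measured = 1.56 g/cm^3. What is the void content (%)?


Void% = (rho_theo - rho_actual)/rho_theo * 100 = (1.61 - 1.56)/1.61 * 100 = 3.11%

3.11%


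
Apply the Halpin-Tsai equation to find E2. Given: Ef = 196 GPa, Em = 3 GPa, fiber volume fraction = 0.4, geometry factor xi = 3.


eta = (Ef/Em - 1)/(Ef/Em + xi) = (65.3333 - 1)/(65.3333 + 3) = 0.9415
E2 = Em*(1+xi*eta*Vf)/(1-eta*Vf) = 10.25 GPa

10.25 GPa


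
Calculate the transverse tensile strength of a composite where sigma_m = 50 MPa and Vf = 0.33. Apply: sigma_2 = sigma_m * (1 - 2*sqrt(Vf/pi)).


factor = 1 - 2*sqrt(0.33/pi) = 0.3518
sigma_2 = 50 * 0.3518 = 17.59 MPa

17.59 MPa


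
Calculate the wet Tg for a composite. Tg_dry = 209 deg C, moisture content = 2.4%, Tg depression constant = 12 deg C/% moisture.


Tg_wet = Tg_dry - k*moisture = 209 - 12*2.4 = 180.2 deg C

180.2 deg C


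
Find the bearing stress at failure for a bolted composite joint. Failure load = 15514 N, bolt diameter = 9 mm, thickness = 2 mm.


sigma_br = F/(d*h) = 15514/(9*2) = 861.9 MPa

861.9 MPa


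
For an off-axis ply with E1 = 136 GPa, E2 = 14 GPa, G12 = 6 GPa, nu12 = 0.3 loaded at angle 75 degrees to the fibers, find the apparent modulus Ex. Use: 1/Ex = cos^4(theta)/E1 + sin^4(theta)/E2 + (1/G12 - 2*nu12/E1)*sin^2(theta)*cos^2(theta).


cos^4(75) = 0.004487, sin^4(75) = 0.870513, sin^2(75)*cos^2(75) = 0.0625
1/G12 - 2*nu12/E1 = 1/6 - 2*0.3/136 = 0.162255 GPa^-1
1/Ex = 0.004487/136 + 0.870513/14 + 0.162255*0.0625 = 0.0723534 GPa^-1
Ex = 13.82 GPa

13.82 GPa


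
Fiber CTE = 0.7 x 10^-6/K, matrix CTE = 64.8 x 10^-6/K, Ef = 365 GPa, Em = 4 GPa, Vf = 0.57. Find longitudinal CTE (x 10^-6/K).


E1 = Ef*Vf + Em*(1-Vf) = 209.77
alpha_1 = (alpha_f*Ef*Vf + alpha_m*Em*(1-Vf))/E1 = 1.23 x 10^-6/K

1.23 x 10^-6/K


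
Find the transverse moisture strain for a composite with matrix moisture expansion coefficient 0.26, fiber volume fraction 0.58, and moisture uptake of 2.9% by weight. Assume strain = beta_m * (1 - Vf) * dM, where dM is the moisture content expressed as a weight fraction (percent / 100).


dM = 2.9/100 = 0.029
strain = beta_m * (1-Vf) * dM = 0.26 * 0.42 * 0.029 = 0.0031668

0.0031668


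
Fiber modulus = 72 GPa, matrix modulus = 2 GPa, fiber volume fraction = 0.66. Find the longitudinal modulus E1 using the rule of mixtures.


E1 = Ef*Vf + Em*(1-Vf) = 72*0.66 + 2*0.34 = 48.2 GPa

48.2 GPa


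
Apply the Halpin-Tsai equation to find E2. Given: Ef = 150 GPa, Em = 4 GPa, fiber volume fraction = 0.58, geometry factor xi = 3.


eta = (Ef/Em - 1)/(Ef/Em + xi) = (37.5 - 1)/(37.5 + 3) = 0.9012
E2 = Em*(1+xi*eta*Vf)/(1-eta*Vf) = 21.52 GPa

21.52 GPa


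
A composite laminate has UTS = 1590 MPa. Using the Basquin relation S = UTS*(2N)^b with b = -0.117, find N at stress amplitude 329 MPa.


N = 0.5 * (S/UTS)^(1/b) = 0.5 * (329/1590)^(1/-0.117) = 352244.1053 cycles

352244.1053 cycles


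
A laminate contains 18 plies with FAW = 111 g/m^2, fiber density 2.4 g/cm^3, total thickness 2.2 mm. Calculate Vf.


Vf = n * FAW / (rho_f * h * 1000) = 18 * 111 / (2.4 * 2.2 * 1000) = 0.3784

0.3784


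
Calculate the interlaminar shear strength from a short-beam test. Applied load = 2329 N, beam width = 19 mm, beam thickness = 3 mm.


ILSS = 3F/(4bh) = 3*2329/(4*19*3) = 30.64 MPa

30.64 MPa


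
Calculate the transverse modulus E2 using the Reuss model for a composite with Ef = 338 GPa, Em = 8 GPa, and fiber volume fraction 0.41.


1/E2 = Vf/Ef + (1-Vf)/Em = 0.41/338 + 0.59/8
E2 = 13.34 GPa

13.34 GPa


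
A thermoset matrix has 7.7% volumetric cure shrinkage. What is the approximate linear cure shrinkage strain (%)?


Linear shrinkage ≈ vol_shrink/3 = 7.7/3 = 2.567%

2.567%


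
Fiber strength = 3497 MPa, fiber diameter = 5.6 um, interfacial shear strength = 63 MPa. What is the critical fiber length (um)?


Lc = sigma_f * d / (2 * tau_i) = 3497 * 5.6 / (2 * 63) = 155.4 um

155.4 um


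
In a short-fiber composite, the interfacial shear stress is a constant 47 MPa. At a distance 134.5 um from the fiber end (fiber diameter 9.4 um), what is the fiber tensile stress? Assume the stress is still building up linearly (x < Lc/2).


Force balance: sigma_f * (pi*d^2/4) = tau * (pi*d) * x  ->  sigma_f = 4 * tau * x / d
sigma_f = 4 * 47 * 134.5 / 9.4 = 2690.0 MPa

2690.0 MPa


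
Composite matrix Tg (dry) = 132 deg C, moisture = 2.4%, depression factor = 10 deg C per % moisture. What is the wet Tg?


Tg_wet = Tg_dry - k*moisture = 132 - 10*2.4 = 108.0 deg C

108.0 deg C


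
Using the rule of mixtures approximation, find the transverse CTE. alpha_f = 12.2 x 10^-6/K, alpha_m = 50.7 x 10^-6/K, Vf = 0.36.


alpha_2 = alpha_f*Vf + alpha_m*(1-Vf) = 12.2*0.36 + 50.7*0.64 = 36.8 x 10^-6/K

36.8 x 10^-6/K


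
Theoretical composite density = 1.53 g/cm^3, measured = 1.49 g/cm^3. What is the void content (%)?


Void% = (rho_theo - rho_actual)/rho_theo * 100 = (1.53 - 1.49)/1.53 * 100 = 2.61%

2.61%


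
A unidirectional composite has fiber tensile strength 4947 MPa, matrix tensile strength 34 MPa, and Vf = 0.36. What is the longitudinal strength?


sigma_1 = sigma_f*Vf + sigma_m*(1-Vf) = 4947*0.36 + 34*0.64 = 1802.7 MPa

1802.7 MPa


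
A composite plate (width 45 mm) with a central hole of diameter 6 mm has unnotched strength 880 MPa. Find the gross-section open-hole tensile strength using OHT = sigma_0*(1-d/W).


OHT = sigma_0*(1-d/W) = 880*(1-6/45) = 762.7 MPa

762.7 MPa


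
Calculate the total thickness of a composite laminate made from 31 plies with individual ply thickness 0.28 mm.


h = n * t_ply = 31 * 0.28 = 8.68 mm

8.68 mm


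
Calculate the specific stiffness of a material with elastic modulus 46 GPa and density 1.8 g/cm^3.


Specific stiffness = E/rho = 46/1.8 = 25.6 GPa/(g/cm^3)

25.6 GPa/(g/cm^3)


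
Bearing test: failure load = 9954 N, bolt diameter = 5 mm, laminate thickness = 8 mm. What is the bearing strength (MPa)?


sigma_br = F/(d*h) = 9954/(5*8) = 248.9 MPa

248.9 MPa


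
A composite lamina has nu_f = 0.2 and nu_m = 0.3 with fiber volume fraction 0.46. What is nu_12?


nu_12 = nu_f*Vf + nu_m*(1-Vf) = 0.2*0.46 + 0.3*0.54 = 0.254

0.254


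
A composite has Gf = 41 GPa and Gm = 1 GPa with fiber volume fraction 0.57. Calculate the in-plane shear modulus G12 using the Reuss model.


1/G12 = Vf/Gf + (1-Vf)/Gm = 0.57/41 + 0.43/1
G12 = 2.25 GPa

2.25 GPa


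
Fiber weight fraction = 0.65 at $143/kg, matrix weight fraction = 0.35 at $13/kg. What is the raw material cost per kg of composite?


Cost = cost_f*Wf + cost_m*Wm = 143*0.65 + 13*0.35 = $97.5/kg

$97.5/kg


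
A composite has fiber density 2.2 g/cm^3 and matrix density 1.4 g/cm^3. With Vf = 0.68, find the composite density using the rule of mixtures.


rho_c = rho_f*Vf + rho_m*(1-Vf) = 2.2*0.68 + 1.4*0.32 = 1.944 g/cm^3

1.944 g/cm^3


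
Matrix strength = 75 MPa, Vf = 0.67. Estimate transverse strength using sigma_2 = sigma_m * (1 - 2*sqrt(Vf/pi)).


factor = 1 - 2*sqrt(0.67/pi) = 0.0764
sigma_2 = 75 * 0.0764 = 5.73 MPa

5.73 MPa


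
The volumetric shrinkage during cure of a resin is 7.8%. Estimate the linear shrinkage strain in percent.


Linear shrinkage ≈ vol_shrink/3 = 7.8/3 = 2.6%

2.6%


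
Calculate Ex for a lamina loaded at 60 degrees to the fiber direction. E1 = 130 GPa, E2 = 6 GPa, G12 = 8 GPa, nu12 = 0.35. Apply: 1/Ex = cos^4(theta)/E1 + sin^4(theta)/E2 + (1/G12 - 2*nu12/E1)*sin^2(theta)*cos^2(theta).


cos^4(60) = 0.0625, sin^4(60) = 0.5625, sin^2(60)*cos^2(60) = 0.1875
1/G12 - 2*nu12/E1 = 1/8 - 2*0.35/130 = 0.119615 GPa^-1
1/Ex = 0.0625/130 + 0.5625/6 + 0.119615*0.1875 = 0.1166587 GPa^-1
Ex = 8.57 GPa

8.57 GPa


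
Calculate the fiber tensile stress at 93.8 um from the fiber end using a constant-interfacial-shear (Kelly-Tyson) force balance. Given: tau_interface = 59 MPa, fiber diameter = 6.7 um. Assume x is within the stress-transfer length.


Force balance: sigma_f * (pi*d^2/4) = tau * (pi*d) * x  ->  sigma_f = 4 * tau * x / d
sigma_f = 4 * 59 * 93.8 / 6.7 = 3304.0 MPa

3304.0 MPa


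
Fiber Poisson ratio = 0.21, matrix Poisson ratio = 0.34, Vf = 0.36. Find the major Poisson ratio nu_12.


nu_12 = nu_f*Vf + nu_m*(1-Vf) = 0.21*0.36 + 0.34*0.64 = 0.2932

0.2932


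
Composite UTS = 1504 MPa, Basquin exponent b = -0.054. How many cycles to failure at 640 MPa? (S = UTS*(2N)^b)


N = 0.5 * (S/UTS)^(1/b) = 0.5 * (640/1504)^(1/-0.054) = 3.7205e+06 cycles

3.7205e+06 cycles


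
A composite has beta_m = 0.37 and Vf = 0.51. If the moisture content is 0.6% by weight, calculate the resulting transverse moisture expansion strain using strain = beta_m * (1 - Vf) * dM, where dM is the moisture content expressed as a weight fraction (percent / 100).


dM = 0.6/100 = 0.006
strain = beta_m * (1-Vf) * dM = 0.37 * 0.49 * 0.006 = 0.0010878

0.0010878


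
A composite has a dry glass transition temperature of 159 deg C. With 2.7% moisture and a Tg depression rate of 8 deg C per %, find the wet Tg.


Tg_wet = Tg_dry - k*moisture = 159 - 8*2.7 = 137.4 deg C

137.4 deg C


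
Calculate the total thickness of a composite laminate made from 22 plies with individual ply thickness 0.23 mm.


h = n * t_ply = 22 * 0.23 = 5.06 mm

5.06 mm


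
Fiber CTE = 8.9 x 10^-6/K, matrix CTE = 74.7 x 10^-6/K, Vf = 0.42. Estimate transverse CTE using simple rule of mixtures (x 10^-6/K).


alpha_2 = alpha_f*Vf + alpha_m*(1-Vf) = 8.9*0.42 + 74.7*0.58 = 47.1 x 10^-6/K

47.1 x 10^-6/K


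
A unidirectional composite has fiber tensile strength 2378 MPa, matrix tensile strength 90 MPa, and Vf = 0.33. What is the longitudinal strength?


sigma_1 = sigma_f*Vf + sigma_m*(1-Vf) = 2378*0.33 + 90*0.67 = 845.0 MPa

845.0 MPa


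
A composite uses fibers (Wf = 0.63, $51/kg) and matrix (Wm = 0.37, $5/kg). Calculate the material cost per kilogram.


Cost = cost_f*Wf + cost_m*Wm = 51*0.63 + 5*0.37 = $33.98/kg

$33.98/kg


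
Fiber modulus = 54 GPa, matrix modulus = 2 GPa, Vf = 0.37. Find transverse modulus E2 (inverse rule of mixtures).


1/E2 = Vf/Ef + (1-Vf)/Em = 0.37/54 + 0.63/2
E2 = 3.11 GPa

3.11 GPa


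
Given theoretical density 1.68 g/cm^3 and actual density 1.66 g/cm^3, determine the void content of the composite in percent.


Void% = (rho_theo - rho_actual)/rho_theo * 100 = (1.68 - 1.66)/1.68 * 100 = 1.19%

1.19%


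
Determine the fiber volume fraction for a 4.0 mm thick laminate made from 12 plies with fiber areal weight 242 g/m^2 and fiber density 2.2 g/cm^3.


Vf = n * FAW / (rho_f * h * 1000) = 12 * 242 / (2.2 * 4.0 * 1000) = 0.33

0.33


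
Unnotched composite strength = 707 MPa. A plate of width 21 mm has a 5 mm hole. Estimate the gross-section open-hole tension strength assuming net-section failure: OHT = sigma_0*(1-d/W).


OHT = sigma_0*(1-d/W) = 707*(1-5/21) = 538.7 MPa

538.7 MPa


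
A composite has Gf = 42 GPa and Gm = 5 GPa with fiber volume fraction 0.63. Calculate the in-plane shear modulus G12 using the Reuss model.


1/G12 = Vf/Gf + (1-Vf)/Gm = 0.63/42 + 0.37/5
G12 = 11.24 GPa

11.24 GPa


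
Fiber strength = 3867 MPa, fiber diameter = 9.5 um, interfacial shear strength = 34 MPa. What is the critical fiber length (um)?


Lc = sigma_f * d / (2 * tau_i) = 3867 * 9.5 / (2 * 34) = 540.2 um

540.2 um


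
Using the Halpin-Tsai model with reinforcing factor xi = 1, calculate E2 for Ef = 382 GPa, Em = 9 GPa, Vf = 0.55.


eta = (Ef/Em - 1)/(Ef/Em + xi) = (42.4444 - 1)/(42.4444 + 1) = 0.954
E2 = Em*(1+xi*eta*Vf)/(1-eta*Vf) = 28.87 GPa

28.87 GPa


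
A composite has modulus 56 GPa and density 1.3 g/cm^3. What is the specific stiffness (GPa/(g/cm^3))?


Specific stiffness = E/rho = 56/1.3 = 43.1 GPa/(g/cm^3)

43.1 GPa/(g/cm^3)
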